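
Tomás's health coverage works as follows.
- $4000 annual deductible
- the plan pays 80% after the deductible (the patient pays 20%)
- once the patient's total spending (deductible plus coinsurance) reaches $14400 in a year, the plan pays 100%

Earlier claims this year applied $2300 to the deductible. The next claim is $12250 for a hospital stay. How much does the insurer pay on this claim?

$2300 of the $4000 deductible is already met, leaving $1700.
After the $1700 deductible portion, $12250 − $1700 = $10550 is subject to coinsurance.
20% of $10550 = $2110 falls to the patient.
That puts the patient's cost at $1700 + $2110 = $3810 before any cap.
Cumulative spending $2300 + $3810 = $6110 stays under the $14400 maximum.
Insurer pays the balance: $12250 − $3810 = $8440.

$8440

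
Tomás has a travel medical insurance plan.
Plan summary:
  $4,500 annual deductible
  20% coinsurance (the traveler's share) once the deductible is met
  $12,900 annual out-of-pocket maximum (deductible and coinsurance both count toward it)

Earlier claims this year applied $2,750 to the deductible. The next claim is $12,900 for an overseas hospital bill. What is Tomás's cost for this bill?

Remaining deductible: $4,500 − $2,750 = $1,750.
After the $1,750 deductible portion, $12,900 − $1,750 = $11,150 is subject to coinsurance.
Traveler's 20% share of $11,150 is $2,230.
That puts the traveler's cost at $1,750 + $2,230 = $3,980 before any cap.
Cumulative spending $2,750 + $3,980 = $6,730 stays under the $12,900 maximum.

$3,980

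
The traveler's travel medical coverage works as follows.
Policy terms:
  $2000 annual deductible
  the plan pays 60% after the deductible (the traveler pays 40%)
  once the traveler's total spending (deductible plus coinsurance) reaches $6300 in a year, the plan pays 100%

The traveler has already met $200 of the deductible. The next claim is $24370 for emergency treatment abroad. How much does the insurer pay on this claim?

$18270

Remaining deductible: $2000 − $200 = $1800.
After the $1800 deductible portion, $24370 − $1800 = $22570 is subject to coinsurance.
Traveler's 40% share of $22570 is $9028.
That puts the traveler's cost at $1800 + $9028 = $10828 before any cap.
Year-to-date out-of-pocket would reach $200 + $10828 = $11028, above the $6300 maximum, so the traveler pays only $6300 − $200 = $6100.
The plan picks up $24370 − $6100 = $18270.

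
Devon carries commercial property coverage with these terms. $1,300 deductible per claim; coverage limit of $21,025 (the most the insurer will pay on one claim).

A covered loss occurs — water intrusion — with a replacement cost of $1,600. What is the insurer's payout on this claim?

$300

Subtract the deductible: $1,600 − $1,300 = $300.
$300 ≤ $21,025, so the limit doesn't bind; insurer pays $300.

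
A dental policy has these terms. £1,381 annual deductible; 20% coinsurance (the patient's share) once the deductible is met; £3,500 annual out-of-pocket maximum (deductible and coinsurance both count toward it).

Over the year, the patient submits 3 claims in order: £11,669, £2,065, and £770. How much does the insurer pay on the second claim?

£2,003.60

Claim 1 — £11,669: £1,381 to deductible, leaving £10,288; coinsurance £10,288 × 20% = £2,057.60. Patient pays £3,438.60; OOP now £3,438.60. Insurer: £11,669 − £3,438.60 = £8,230.40.
Claim 2 — £2,065: 20% coinsurance on £2,065 = £413. That would push OOP to £3,851.60, over the £3,500 cap, so patient pays £3,500 − £3,438.60 = £61.40. Plan pays £2,065 − £61.40 = £2,003.60.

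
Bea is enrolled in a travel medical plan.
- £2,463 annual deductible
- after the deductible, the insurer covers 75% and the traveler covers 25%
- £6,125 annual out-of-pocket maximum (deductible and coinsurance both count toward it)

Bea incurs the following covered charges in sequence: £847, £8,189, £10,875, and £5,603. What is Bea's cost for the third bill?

Claim 1 — £847: fully absorbed by the deductible. Traveler pays £847; OOP now £847.
Claim 2 — £8,189: deductible takes £1,616, £6,573 remains; traveler's 25% is £1,643.25. Traveler pays £3,259.25; OOP now £4,106.25.
Claim 3 — £10,875: deductible met; 25% of £10,875 = £2,718.75. OOP would hit £6,825 > £6,125, so the cap limits the traveler to £6,125 − £4,106.25 = £2,018.75.

£2,018.75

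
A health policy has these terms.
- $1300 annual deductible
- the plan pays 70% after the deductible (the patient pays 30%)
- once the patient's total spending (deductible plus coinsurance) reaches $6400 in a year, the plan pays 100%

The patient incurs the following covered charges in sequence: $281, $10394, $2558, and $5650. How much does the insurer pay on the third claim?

#1 ($281): fully absorbed by the deductible. Patient pays $281; OOP now $281. Plan pays $281 − $281 = $0.
#2 ($10394): $1019 to deductible, leaving $9375; coinsurance $9375 × 30% = $2812.50. Patient pays $3831.50; OOP now $4112.50. Plan pays $10394 − $3831.50 = $6562.50.
#3 ($2558): 30% coinsurance on $2558 = $767.40. Patient pays $767.40; OOP now $4879.90. Plan pays $2558 − $767.40 = $1790.60.

$1790.60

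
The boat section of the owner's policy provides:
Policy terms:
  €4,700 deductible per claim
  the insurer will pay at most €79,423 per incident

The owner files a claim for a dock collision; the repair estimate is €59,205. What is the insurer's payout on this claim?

€54,505

Less the €4,700 deductible: €59,205 − €4,700 = €54,505.
€54,505 ≤ €79,423, so the limit doesn't bind; insurer pays €54,505.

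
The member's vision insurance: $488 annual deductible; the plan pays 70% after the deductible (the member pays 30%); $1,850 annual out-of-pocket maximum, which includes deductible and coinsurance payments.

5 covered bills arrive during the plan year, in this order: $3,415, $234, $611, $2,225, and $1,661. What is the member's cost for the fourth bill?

$230.40

#1 ($3,415): deductible takes $488, $2,927 remains; coinsurance $2,927 × 30% = $878.10. Member pays $1,366.10; OOP now $1,366.10.
#2 ($234): deductible already satisfied, so member's share is 30% × $234 = $70.20. Member owes $70.20 (running OOP $1,436.30).
#3 ($611): deductible met; 30% of $611 = $183.30. Member owes $183.30 (running OOP $1,619.60).
#4 ($2,225): 30% coinsurance on $2,225 = $667.50. OOP would hit $2,287.10 > $1,850, so the cap limits the member to $1,850 − $1,619.60 = $230.40.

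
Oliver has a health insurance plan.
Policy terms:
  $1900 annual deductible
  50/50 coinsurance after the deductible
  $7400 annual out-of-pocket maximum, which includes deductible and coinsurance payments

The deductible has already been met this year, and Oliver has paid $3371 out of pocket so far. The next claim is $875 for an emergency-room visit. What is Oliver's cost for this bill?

The deductible is already satisfied, so the full bill goes to coinsurance.
Patient's 50% share of $875 is $437.50.
Total out-of-pocket so far would be $3371 + $437.50 = $3808.50, below the $7400 cap — no reduction.

$437.50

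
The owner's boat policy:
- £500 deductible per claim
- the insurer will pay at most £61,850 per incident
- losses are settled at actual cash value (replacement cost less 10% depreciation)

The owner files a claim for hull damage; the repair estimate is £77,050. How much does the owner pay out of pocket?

£15,200

At 10% depreciation, ACV = £77,050 − £7,705 = £69,345.
Less the £500 deductible: £69,345 − £500 = £68,845.
The £61,850 per-incident cap binds; insurer pays £61,850.
The owner bears the rest of the original loss: £77,050 − £61,850 = £15,200.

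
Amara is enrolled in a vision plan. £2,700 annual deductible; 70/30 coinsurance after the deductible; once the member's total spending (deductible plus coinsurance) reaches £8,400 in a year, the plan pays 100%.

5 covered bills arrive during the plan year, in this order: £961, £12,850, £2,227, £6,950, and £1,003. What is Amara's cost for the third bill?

Bill 1, £961: all of it applies to the deductible. Cost to member: £961. OOP to date £961.
Bill 2, £12,850: £1,739 finishes the deductible; £11,111 goes to coinsurance; member's 30% is £3,333.30. Member owes £5,072.30 (running OOP £6,033.30).
Bill 3, £2,227: deductible already satisfied, so member's share is 30% × £2,227 = £668.10. Cost to member: £668.10. OOP to date £6,701.40.

£668.10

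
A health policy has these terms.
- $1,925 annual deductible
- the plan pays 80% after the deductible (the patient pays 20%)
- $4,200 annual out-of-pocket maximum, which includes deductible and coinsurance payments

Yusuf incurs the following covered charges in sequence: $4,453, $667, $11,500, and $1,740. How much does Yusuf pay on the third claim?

$1,636

#1 ($4,453): $1,925 to deductible, leaving $2,528; patient's 20% is $505.60. Cost to patient: $2,430.60. OOP to date $2,430.60.
#2 ($667): deductible already satisfied, so patient's share is 20% × $667 = $133.40. Patient pays $133.40; OOP now $2,564.
#3 ($11,500): deductible already satisfied, so patient's share is 20% × $11,500 = $2,300. OOP would hit $4,864 > $4,200, so the cap limits the patient to $4,200 − $2,564 = $1,636.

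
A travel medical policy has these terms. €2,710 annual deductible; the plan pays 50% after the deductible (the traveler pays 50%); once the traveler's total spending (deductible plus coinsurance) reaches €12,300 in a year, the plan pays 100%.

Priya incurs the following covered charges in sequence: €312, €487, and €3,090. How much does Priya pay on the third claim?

Bill 1, €312: entire amount goes to the deductible. Cost to traveler: €312. OOP to date €312.
Bill 2, €487: all of it applies to the deductible. Traveler pays €487; OOP now €799.
Bill 3, €3,090: €1,911 finishes the deductible; €1,179 goes to coinsurance; traveler's 50% is €589.50. Traveler pays €2,500.50; OOP now €3,299.50.

€2,500.50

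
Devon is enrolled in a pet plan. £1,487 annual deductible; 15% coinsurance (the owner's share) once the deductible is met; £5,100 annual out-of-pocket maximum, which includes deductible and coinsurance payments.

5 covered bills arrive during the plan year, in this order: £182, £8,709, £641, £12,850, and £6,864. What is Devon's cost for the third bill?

£96.15

Claim 1 (£182): entire amount goes to the deductible. Owner pays £182; OOP now £182.
Claim 2 (£8,709): deductible takes £1,305, £7,404 remains; owner's 15% is £1,110.60. Cost to owner: £2,415.60. OOP to date £2,597.60.
Claim 3 (£641): deductible met; 15% of £641 = £96.15. Cost to owner: £96.15. OOP to date £2,693.75.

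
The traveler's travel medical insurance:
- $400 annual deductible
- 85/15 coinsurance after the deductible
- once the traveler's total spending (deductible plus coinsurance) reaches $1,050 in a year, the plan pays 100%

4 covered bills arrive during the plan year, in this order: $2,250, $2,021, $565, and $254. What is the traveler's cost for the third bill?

#1 ($2,250): $400 finishes the deductible; $1,850 goes to coinsurance; 15% of $1,850 = $277.50. Cost to traveler: $677.50. OOP to date $677.50.
#2 ($2,021): deductible met; 15% of $2,021 = $303.15. Cost to traveler: $303.15. OOP to date $980.65.
#3 ($565): deductible already satisfied, so traveler's share is 15% × $565 = $84.75. Adding that to $980.65 gives $1,065.40, past the $1,050 cap; traveler pays only $1,050 − $980.65 = $69.35.

$69.35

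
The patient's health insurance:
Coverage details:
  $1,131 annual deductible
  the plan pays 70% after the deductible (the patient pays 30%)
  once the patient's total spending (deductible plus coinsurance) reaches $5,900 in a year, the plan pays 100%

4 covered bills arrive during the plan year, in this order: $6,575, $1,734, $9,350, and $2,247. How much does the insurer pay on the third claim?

$6,734.40

Bill 1, $6,575: $1,131 finishes the deductible; $5,444 goes to coinsurance; 30% of $5,444 = $1,633.20. Patient pays $2,764.20; OOP now $2,764.20. Plan pays $6,575 − $2,764.20 = $3,810.80.
Bill 2, $1,734: 30% coinsurance on $1,734 = $520.20. Cost to patient: $520.20. OOP to date $3,284.40. Plan pays $1,734 − $520.20 = $1,213.80.
Bill 3, $9,350: 30% coinsurance on $9,350 = $2,805. OOP would hit $6,089.40 > $5,900, so the cap limits the patient to $5,900 − $3,284.40 = $2,615.60. Plan pays $9,350 − $2,615.60 = $6,734.40.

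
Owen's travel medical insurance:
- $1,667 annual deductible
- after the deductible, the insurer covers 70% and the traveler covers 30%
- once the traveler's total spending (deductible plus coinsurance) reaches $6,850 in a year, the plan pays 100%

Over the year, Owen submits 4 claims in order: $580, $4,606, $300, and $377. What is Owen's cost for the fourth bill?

Bill 1, $580: fully absorbed by the deductible. Cost to traveler: $580. OOP to date $580.
Bill 2, $4,606: deductible takes $1,087, $3,519 remains; traveler's 30% is $1,055.70. Cost to traveler: $2,142.70. OOP to date $2,722.70.
Bill 3, $300: 30% coinsurance on $300 = $90. Cost to traveler: $90. OOP to date $2,812.70.
Bill 4, $377: deductible met; 30% of $377 = $113.10. Cost to traveler: $113.10. OOP to date $2,925.80.

$113.10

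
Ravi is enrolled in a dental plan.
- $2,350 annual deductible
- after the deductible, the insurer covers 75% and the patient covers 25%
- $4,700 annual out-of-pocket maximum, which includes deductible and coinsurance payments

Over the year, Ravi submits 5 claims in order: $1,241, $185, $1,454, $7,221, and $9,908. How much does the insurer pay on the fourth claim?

$5,415.75

Claim 1 — $1,241: entire amount goes to the deductible. Patient owes $1,241 (running OOP $1,241). Insurer: $1,241 − $1,241 = $0.
Claim 2 — $185: entire amount goes to the deductible. Patient pays $185; OOP now $1,426. Plan pays $185 − $185 = $0.
Claim 3 — $1,454: $924 to deductible, leaving $530; 25% of $530 = $132.50. Cost to patient: $1,056.50. OOP to date $2,482.50. Plan pays $1,454 − $1,056.50 = $397.50.
Claim 4 — $7,221: 25% coinsurance on $7,221 = $1,805.25. Cost to patient: $1,805.25. OOP to date $4,287.75. Insurer: $7,221 − $1,805.25 = $5,415.75.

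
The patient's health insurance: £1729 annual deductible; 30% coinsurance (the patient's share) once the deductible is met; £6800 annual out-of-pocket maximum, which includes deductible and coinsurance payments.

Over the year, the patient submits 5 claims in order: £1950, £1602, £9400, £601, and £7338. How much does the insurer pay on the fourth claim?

Bill 1, £1950: £1729 finishes the deductible; £221 goes to coinsurance; patient's 30% is £66.30. Patient pays £1795.30; OOP now £1795.30. Insurer: £1950 − £1795.30 = £154.70.
Bill 2, £1602: deductible already satisfied, so patient's share is 30% × £1602 = £480.60. Patient pays £480.60; OOP now £2275.90. Insurer: £1602 − £480.60 = £1121.40.
Bill 3, £9400: deductible met; 30% of £9400 = £2820. Patient pays £2820; OOP now £5095.90. Insurer: £9400 − £2820 = £6580.
Bill 4, £601: deductible met; 30% of £601 = £180.30. Patient owes £180.30 (running OOP £5276.20). Plan pays £601 − £180.30 = £420.70.

£420.70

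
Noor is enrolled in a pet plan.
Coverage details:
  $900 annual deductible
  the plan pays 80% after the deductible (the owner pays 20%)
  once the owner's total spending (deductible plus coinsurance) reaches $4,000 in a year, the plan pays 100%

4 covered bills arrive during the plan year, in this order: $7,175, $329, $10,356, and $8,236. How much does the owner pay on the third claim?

Claim 1 — $7,175: deductible takes $900, $6,275 remains; 20% of $6,275 = $1,255. Owner owes $2,155 (running OOP $2,155).
Claim 2 — $329: deductible met; 20% of $329 = $65.80. Owner pays $65.80; OOP now $2,220.80.
Claim 3 — $10,356: deductible already satisfied, so owner's share is 20% × $10,356 = $2,071.20. OOP would hit $4,292 > $4,000, so the cap limits the owner to $4,000 − $2,220.80 = $1,779.20.

$1,779.20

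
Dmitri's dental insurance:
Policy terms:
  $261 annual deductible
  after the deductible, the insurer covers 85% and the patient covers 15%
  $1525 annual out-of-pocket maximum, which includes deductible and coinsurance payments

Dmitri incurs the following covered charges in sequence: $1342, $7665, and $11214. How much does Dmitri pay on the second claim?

Claim 1 ($1342): $261 to deductible, leaving $1081; patient's 15% is $162.15. Patient pays $423.15; OOP now $423.15.
Claim 2 ($7665): deductible met; 15% of $7665 = $1149.75. Adding that to $423.15 gives $1572.90, past the $1525 cap; patient pays only $1525 − $423.15 = $1101.85.

$1101.85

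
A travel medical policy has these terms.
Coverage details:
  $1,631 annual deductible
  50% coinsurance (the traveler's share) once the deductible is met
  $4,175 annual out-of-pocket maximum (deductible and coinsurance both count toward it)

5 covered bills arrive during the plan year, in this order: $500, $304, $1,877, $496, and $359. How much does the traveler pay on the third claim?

$1,352

Claim 1 ($500): entire amount goes to the deductible. Cost to traveler: $500. OOP to date $500.
Claim 2 ($304): all of it applies to the deductible. Cost to traveler: $304. OOP to date $804.
Claim 3 ($1,877): $827 finishes the deductible; $1,050 goes to coinsurance; 50% of $1,050 = $525. Traveler pays $1,352; OOP now $2,156.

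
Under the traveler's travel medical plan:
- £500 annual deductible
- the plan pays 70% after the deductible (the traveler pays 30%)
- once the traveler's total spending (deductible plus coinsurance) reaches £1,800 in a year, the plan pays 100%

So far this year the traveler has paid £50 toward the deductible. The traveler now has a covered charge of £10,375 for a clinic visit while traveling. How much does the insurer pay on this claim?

£8,625

Deductible still to meet: £500 − £50 = £450.
That leaves £10,375 − £450 = £9,925 for coinsurance.
30% of £9,925 = £2,977.50 falls to the traveler.
That puts the traveler's cost at £450 + £2,977.50 = £3,427.50 before any cap.
That would bring total out-of-pocket to £3,477.50, past the £1,800 cap. The traveler is capped at £1,800 − £50 = £1,750 on this claim.
The plan picks up £10,375 − £1,750 = £8,625.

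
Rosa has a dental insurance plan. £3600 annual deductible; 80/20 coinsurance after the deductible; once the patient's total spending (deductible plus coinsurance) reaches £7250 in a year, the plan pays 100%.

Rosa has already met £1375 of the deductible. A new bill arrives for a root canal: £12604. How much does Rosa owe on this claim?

Remaining deductible: £3600 − £1375 = £2225.
After the £2225 deductible portion, £12604 − £2225 = £10379 is subject to coinsurance.
Coinsurance: £10379 × 20% = £2075.80.
That puts the patient's cost at £2225 + £2075.80 = £4300.80 before any cap.
Cumulative spending £1375 + £4300.80 = £5675.80 stays under the £7250 maximum.

£4300.80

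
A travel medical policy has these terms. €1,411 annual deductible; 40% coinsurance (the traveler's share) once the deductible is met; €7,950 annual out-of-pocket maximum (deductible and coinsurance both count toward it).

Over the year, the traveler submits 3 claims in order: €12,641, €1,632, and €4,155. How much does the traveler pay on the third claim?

€1,394.20

Bill 1, €12,641: €1,411 to deductible, leaving €11,230; traveler's 40% is €4,492. Cost to traveler: €5,903. OOP to date €5,903.
Bill 2, €1,632: deductible already satisfied, so traveler's share is 40% × €1,632 = €652.80. Cost to traveler: €652.80. OOP to date €6,555.80.
Bill 3, €4,155: deductible met; 40% of €4,155 = €1,662. Adding that to €6,555.80 gives €8,217.80, past the €7,950 cap; traveler pays only €7,950 − €6,555.80 = €1,394.20.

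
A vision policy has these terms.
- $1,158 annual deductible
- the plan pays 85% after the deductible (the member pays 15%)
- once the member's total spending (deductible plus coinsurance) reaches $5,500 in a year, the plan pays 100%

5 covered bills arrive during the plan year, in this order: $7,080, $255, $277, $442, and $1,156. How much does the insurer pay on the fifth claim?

#1 ($7,080): $1,158 finishes the deductible; $5,922 goes to coinsurance; coinsurance $5,922 × 15% = $888.30. Member owes $2,046.30 (running OOP $2,046.30). Insurer: $7,080 − $2,046.30 = $5,033.70.
#2 ($255): deductible met; 15% of $255 = $38.25. Cost to member: $38.25. OOP to date $2,084.55. Plan pays $255 − $38.25 = $216.75.
#3 ($277): deductible already satisfied, so member's share is 15% × $277 = $41.55. Member owes $41.55 (running OOP $2,126.10). Plan pays $277 − $41.55 = $235.45.
#4 ($442): 15% coinsurance on $442 = $66.30. Member pays $66.30; OOP now $2,192.40. Insurer: $442 − $66.30 = $375.70.
#5 ($1,156): deductible met; 15% of $1,156 = $173.40. Member pays $173.40; OOP now $2,365.80. Plan pays $1,156 − $173.40 = $982.60.

$982.60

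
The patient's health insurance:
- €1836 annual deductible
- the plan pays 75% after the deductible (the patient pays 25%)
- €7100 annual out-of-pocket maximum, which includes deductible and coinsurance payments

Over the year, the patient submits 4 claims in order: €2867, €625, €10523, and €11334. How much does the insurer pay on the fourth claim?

#1 (€2867): €1836 finishes the deductible; €1031 goes to coinsurance; coinsurance €1031 × 25% = €257.75. Patient owes €2093.75 (running OOP €2093.75). Plan pays €2867 − €2093.75 = €773.25.
#2 (€625): deductible already satisfied, so patient's share is 25% × €625 = €156.25. Patient owes €156.25 (running OOP €2250). Insurer: €625 − €156.25 = €468.75.
#3 (€10523): 25% coinsurance on €10523 = €2630.75. Patient pays €2630.75; OOP now €4880.75. Plan pays €10523 − €2630.75 = €7892.25.
#4 (€11334): deductible met; 25% of €11334 = €2833.50. Adding that to €4880.75 gives €7714.25, past the €7100 cap; patient pays only €7100 − €4880.75 = €2219.25. Insurer: €11334 − €2219.25 = €9114.75.

€9114.75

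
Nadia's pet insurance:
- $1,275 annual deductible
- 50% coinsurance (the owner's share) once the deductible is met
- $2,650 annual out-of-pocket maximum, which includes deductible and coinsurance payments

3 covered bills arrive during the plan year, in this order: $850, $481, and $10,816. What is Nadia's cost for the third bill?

$1,347

Claim 1 — $850: fully absorbed by the deductible. Owner pays $850; OOP now $850.
Claim 2 — $481: $425 to deductible, leaving $56; coinsurance $56 × 50% = $28. Cost to owner: $453. OOP to date $1,303.
Claim 3 — $10,816: 50% coinsurance on $10,816 = $5,408. OOP would hit $6,711 > $2,650, so the cap limits the owner to $2,650 − $1,303 = $1,347.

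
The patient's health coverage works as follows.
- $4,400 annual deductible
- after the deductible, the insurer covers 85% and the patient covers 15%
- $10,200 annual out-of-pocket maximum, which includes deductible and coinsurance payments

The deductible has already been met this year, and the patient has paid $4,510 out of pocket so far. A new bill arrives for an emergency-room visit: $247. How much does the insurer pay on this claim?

With the deductible met, the entire $247 is subject to coinsurance.
Patient's 15% share of $247 is $37.05.
Cumulative spending $4,510 + $37.05 = $4,547.05 stays under the $10,200 maximum.
Insurer pays the balance: $247 − $37.05 = $209.95.

$209.95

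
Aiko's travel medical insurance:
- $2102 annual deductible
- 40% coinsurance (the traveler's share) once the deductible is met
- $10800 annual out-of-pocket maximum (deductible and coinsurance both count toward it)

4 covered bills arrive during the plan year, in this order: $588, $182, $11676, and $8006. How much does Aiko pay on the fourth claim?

Claim 1 ($588): entire amount goes to the deductible. Cost to traveler: $588. OOP to date $588.
Claim 2 ($182): all of it applies to the deductible. Traveler pays $182; OOP now $770.
Claim 3 ($11676): deductible takes $1332, $10344 remains; coinsurance $10344 × 40% = $4137.60. Traveler owes $5469.60 (running OOP $6239.60).
Claim 4 ($8006): deductible met; 40% of $8006 = $3202.40. Cost to traveler: $3202.40. OOP to date $9442.

$3202.40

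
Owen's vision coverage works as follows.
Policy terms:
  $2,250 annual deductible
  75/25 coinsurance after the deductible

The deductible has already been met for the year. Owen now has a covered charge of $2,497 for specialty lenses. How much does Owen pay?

The deductible is already satisfied, so the full bill goes to coinsurance.
Member's 25% share of $2,497 is $624.25.

$624.25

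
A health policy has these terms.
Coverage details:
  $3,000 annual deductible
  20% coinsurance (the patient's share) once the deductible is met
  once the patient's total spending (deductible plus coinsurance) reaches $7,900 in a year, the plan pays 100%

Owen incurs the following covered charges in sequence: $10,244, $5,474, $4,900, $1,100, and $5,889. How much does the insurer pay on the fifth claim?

Claim 1 — $10,244: deductible takes $3,000, $7,244 remains; 20% of $7,244 = $1,448.80. Patient pays $4,448.80; OOP now $4,448.80. Plan pays $10,244 − $4,448.80 = $5,795.20.
Claim 2 — $5,474: 20% coinsurance on $5,474 = $1,094.80. Patient pays $1,094.80; OOP now $5,543.60. Insurer: $5,474 − $1,094.80 = $4,379.20.
Claim 3 — $4,900: deductible already satisfied, so patient's share is 20% × $4,900 = $980. Patient owes $980 (running OOP $6,523.60). Insurer: $4,900 − $980 = $3,920.
Claim 4 — $1,100: deductible already satisfied, so patient's share is 20% × $1,100 = $220. Patient pays $220; OOP now $6,743.60. Plan pays $1,100 − $220 = $880.
Claim 5 — $5,889: 20% coinsurance on $5,889 = $1,177.80. That would push OOP to $7,921.40, over the $7,900 cap, so patient pays $7,900 − $6,743.60 = $1,156.40. Plan pays $5,889 − $1,156.40 = $4,732.60.

$4,732.60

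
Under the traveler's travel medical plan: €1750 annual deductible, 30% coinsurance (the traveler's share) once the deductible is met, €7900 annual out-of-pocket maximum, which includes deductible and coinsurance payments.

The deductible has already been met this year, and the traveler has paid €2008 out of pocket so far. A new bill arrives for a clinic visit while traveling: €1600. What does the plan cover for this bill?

The deductible is already satisfied, so the full bill goes to coinsurance.
Coinsurance: €1600 × 30% = €480.
Year-to-date out-of-pocket becomes €2008 + €480 = €2488, still under the €7900 maximum, so no cap applies.
The plan picks up €1600 − €480 = €1120.

€1120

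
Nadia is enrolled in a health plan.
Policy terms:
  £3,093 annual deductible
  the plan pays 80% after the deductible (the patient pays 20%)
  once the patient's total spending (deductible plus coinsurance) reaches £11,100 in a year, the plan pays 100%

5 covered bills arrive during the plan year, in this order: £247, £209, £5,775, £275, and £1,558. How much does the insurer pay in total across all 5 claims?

£3,976.80

#1 (£247): fully absorbed by the deductible. Cost to patient: £247. OOP to date £247. Insurer: £247 − £247 = £0.
#2 (£209): fully absorbed by the deductible. Patient owes £209 (running OOP £456). Insurer: £209 − £209 = £0.
#3 (£5,775): deductible takes £2,637, £3,138 remains; patient's 20% is £627.60. Patient pays £3,264.60; OOP now £3,720.60. Insurer: £5,775 − £3,264.60 = £2,510.40.
#4 (£275): deductible already satisfied, so patient's share is 20% × £275 = £55. Patient owes £55 (running OOP £3,775.60). Insurer: £275 − £55 = £220.
#5 (£1,558): deductible already satisfied, so patient's share is 20% × £1,558 = £311.60. Cost to patient: £311.60. OOP to date £4,087.20. Plan pays £1,558 − £311.60 = £1,246.40.
Insurer total = bills − patient's total = £8,064 − £4,087.20 = £3,976.80.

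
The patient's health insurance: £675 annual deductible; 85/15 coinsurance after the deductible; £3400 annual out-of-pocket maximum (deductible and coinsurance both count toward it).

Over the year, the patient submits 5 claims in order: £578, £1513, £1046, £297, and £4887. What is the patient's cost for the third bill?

#1 (£578): all of it applies to the deductible. Cost to patient: £578. OOP to date £578.
#2 (£1513): £97 finishes the deductible; £1416 goes to coinsurance; 15% of £1416 = £212.40. Patient owes £309.40 (running OOP £887.40).
#3 (£1046): 15% coinsurance on £1046 = £156.90. Cost to patient: £156.90. OOP to date £1044.30.

£156.90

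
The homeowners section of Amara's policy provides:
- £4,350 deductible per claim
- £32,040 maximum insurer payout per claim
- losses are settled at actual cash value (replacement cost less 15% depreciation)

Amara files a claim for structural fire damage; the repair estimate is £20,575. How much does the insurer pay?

Actual cash value after 15% depreciation: £20,575 × 85% = £17,488.75.
Subtract the deductible: £17,488.75 − £4,350 = £13,138.75.
£13,138.75 ≤ £32,040, so the limit doesn't bind; insurer pays £13,138.75.

£13,138.75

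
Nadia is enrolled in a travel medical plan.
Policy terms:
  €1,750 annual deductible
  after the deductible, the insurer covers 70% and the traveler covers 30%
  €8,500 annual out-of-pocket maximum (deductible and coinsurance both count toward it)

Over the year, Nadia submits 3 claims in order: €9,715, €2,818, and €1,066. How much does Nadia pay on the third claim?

€319.80

#1 (€9,715): €1,750 finishes the deductible; €7,965 goes to coinsurance; traveler's 30% is €2,389.50. Traveler pays €4,139.50; OOP now €4,139.50.
#2 (€2,818): deductible met; 30% of €2,818 = €845.40. Traveler pays €845.40; OOP now €4,984.90.
#3 (€1,066): deductible met; 30% of €1,066 = €319.80. Traveler pays €319.80; OOP now €5,304.70.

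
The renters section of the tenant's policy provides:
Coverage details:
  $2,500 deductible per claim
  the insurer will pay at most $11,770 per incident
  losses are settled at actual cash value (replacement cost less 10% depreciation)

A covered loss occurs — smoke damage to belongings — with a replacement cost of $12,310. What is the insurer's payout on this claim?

Actual cash value after 10% depreciation: $12,310 × 90% = $11,079.
Less the $2,500 deductible: $11,079 − $2,500 = $8,579.
$8,579 is within the $11,770 limit, so the insurer pays $8,579.

$8,579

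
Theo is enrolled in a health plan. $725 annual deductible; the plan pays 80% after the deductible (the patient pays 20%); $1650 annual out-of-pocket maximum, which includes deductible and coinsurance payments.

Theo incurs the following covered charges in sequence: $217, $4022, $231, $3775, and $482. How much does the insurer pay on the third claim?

#1 ($217): all of it applies to the deductible. Cost to patient: $217. OOP to date $217. Insurer: $217 − $217 = $0.
#2 ($4022): $508 finishes the deductible; $3514 goes to coinsurance; coinsurance $3514 × 20% = $702.80. Patient owes $1210.80 (running OOP $1427.80). Insurer: $4022 − $1210.80 = $2811.20.
#3 ($231): deductible already satisfied, so patient's share is 20% × $231 = $46.20. Cost to patient: $46.20. OOP to date $1474. Insurer: $231 − $46.20 = $184.80.

$184.80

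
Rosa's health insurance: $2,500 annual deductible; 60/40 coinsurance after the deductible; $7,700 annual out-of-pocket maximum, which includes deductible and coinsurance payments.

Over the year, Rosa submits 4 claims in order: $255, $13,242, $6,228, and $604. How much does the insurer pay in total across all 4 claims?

Claim 1 ($255): all of it applies to the deductible. Cost to patient: $255. OOP to date $255. Insurer: $255 − $255 = $0.
Claim 2 ($13,242): deductible takes $2,245, $10,997 remains; coinsurance $10,997 × 40% = $4,398.80. Patient pays $6,643.80; OOP now $6,898.80. Insurer: $13,242 − $6,643.80 = $6,598.20.
Claim 3 ($6,228): deductible met; 40% of $6,228 = $2,491.20. Adding that to $6,898.80 gives $9,390, past the $7,700 cap; patient pays only $7,700 − $6,898.80 = $801.20. Insurer: $6,228 − $801.20 = $5,426.80.
Claim 4 ($604): deductible already satisfied, so patient's share is 40% × $604 = $241.60. Adding that to $7,700 gives $7,941.60, past the $7,700 cap; patient pays only $7,700 − $7,700 = $0. Plan pays $604 − $0 = $604.
Insurer total: $0 + $6,598.20 + $5,426.80 + $604 = $12,629.

$12,629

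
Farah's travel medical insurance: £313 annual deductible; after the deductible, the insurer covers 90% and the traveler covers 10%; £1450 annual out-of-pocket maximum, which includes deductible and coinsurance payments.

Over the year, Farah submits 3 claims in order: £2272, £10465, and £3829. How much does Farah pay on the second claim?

Bill 1, £2272: £313 finishes the deductible; £1959 goes to coinsurance; 10% of £1959 = £195.90. Cost to traveler: £508.90. OOP to date £508.90.
Bill 2, £10465: deductible met; 10% of £10465 = £1046.50. That would push OOP to £1555.40, over the £1450 cap, so traveler pays £1450 − £508.90 = £941.10.

£941.10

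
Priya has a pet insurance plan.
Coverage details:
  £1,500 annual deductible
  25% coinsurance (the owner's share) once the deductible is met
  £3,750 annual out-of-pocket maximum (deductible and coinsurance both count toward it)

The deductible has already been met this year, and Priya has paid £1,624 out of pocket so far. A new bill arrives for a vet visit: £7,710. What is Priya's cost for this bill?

£1,927.50

With the deductible met, the entire £7,710 is subject to coinsurance.
Coinsurance: £7,710 × 25% = £1,927.50.
Cumulative spending £1,624 + £1,927.50 = £3,551.50 stays under the £3,750 maximum.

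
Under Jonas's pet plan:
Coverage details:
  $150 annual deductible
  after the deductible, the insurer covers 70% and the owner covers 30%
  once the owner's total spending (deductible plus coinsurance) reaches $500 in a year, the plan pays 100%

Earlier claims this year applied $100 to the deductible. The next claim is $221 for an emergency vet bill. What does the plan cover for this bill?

$119.70

Remaining deductible: $150 − $100 = $50.
After the $50 deductible portion, $221 − $50 = $171 is subject to coinsurance.
Coinsurance: $171 × 30% = $51.30.
That puts the owner's cost at $50 + $51.30 = $101.30 before any cap.
Year-to-date out-of-pocket becomes $100 + $101.30 = $201.30, still under the $500 maximum, so no cap applies.
The insurer covers the remainder: $221 − $101.30 = $119.70.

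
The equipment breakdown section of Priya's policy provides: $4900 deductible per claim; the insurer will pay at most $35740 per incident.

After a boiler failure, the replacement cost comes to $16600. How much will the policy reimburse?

$11700

Subtract the deductible: $16600 − $4900 = $11700.
That's under the $35740 cap, so the insurer reimburses the full $11700.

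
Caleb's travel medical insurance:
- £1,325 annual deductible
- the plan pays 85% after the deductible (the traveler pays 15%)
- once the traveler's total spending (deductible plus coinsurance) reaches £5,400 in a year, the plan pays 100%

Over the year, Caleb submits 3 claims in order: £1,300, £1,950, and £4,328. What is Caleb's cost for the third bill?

£649.20

Claim 1 — £1,300: entire amount goes to the deductible. Traveler owes £1,300 (running OOP £1,300).
Claim 2 — £1,950: £25 to deductible, leaving £1,925; 15% of £1,925 = £288.75. Traveler owes £313.75 (running OOP £1,613.75).
Claim 3 — £4,328: deductible already satisfied, so traveler's share is 15% × £4,328 = £649.20. Traveler pays £649.20; OOP now £2,262.95.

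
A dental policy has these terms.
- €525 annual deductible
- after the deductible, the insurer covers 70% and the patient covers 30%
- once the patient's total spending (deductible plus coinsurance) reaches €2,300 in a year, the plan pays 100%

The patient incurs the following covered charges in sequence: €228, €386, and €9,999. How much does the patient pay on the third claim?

Bill 1, €228: all of it applies to the deductible. Patient owes €228 (running OOP €228).
Bill 2, €386: deductible takes €297, €89 remains; coinsurance €89 × 30% = €26.70. Patient pays €323.70; OOP now €551.70.
Bill 3, €9,999: deductible met; 30% of €9,999 = €2,999.70. That would push OOP to €3,551.40, over the €2,300 cap, so patient pays €2,300 − €551.70 = €1,748.30.

€1,748.30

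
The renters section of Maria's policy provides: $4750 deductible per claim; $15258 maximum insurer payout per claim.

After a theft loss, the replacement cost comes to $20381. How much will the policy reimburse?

$15258

Less the $4750 deductible: $20381 − $4750 = $15631.
Since $15631 > $15258, the payout is capped at $15258.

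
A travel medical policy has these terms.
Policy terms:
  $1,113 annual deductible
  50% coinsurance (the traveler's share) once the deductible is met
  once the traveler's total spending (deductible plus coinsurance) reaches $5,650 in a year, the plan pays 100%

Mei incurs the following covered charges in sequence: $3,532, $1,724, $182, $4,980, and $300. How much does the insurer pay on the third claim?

Claim 1 ($3,532): deductible takes $1,113, $2,419 remains; coinsurance $2,419 × 50% = $1,209.50. Traveler pays $2,322.50; OOP now $2,322.50. Plan pays $3,532 − $2,322.50 = $1,209.50.
Claim 2 ($1,724): deductible met; 50% of $1,724 = $862. Cost to traveler: $862. OOP to date $3,184.50. Insurer: $1,724 − $862 = $862.
Claim 3 ($182): deductible met; 50% of $182 = $91. Traveler owes $91 (running OOP $3,275.50). Plan pays $182 − $91 = $91.

$91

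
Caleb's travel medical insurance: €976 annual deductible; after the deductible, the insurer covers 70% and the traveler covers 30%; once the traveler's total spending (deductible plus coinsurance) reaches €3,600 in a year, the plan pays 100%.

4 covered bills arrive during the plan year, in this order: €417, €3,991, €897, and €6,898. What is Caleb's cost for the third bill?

€269.10

Bill 1, €417: entire amount goes to the deductible. Traveler owes €417 (running OOP €417).
Bill 2, €3,991: €559 finishes the deductible; €3,432 goes to coinsurance; coinsurance €3,432 × 30% = €1,029.60. Traveler pays €1,588.60; OOP now €2,005.60.
Bill 3, €897: deductible met; 30% of €897 = €269.10. Traveler owes €269.10 (running OOP €2,274.70).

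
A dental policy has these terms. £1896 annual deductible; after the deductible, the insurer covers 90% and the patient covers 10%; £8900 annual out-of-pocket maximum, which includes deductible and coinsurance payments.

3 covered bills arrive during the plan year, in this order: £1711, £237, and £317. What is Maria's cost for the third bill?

£31.70

#1 (£1711): fully absorbed by the deductible. Patient owes £1711 (running OOP £1711).
#2 (£237): £185 to deductible, leaving £52; 10% of £52 = £5.20. Cost to patient: £190.20. OOP to date £1901.20.
#3 (£317): deductible already satisfied, so patient's share is 10% × £317 = £31.70. Patient pays £31.70; OOP now £1932.90.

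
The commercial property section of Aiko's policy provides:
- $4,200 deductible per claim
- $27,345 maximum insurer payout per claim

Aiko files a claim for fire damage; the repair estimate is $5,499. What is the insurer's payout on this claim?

Less the $4,200 deductible: $5,499 − $4,200 = $1,299.
$1,299 is within the $27,345 limit, so the insurer pays $1,299.

$1,299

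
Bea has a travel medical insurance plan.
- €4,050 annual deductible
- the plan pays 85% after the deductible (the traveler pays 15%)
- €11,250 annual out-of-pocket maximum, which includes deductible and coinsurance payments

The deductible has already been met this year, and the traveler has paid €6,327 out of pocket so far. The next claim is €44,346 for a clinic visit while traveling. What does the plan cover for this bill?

With the deductible met, the entire €44,346 is subject to coinsurance.
15% of €44,346 = €6,651.90 falls to the traveler.
That would bring total out-of-pocket to €12,978.90, past the €11,250 cap. The traveler is capped at €11,250 − €6,327 = €4,923 on this claim.
The insurer covers the remainder: €44,346 − €4,923 = €39,423.

€39,423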